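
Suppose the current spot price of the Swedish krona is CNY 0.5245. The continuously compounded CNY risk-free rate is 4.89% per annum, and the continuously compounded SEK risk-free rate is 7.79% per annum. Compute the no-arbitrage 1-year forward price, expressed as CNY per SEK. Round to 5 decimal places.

T = 1 year.
CNY accumulates by e^(0.0489×1) = 1.0501153.
SEK growth factor: e^(0.0779×1) = 1.0810146.
So F = 0.5245 × 1.0501153 / 1.0810146 = 0.5095079 (CNY/SEK).

0.50951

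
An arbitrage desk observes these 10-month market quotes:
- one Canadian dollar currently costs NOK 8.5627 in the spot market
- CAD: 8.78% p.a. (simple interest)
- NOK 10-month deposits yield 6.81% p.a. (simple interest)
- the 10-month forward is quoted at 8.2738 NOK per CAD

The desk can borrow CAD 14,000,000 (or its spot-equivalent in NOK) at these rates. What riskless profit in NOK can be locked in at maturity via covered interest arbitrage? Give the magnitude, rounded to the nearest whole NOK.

NOK 2,372,536

T = 10/12 years.
Invest the CAD and cover forward: 14,000,000 × 1.07316666667 × 8.2738 = NOK 124,308,329.13.
Convert at spot and invest in NOK: 14,000,000 × 8.5627 × 1.056750 = NOK 126,680,865.15.
The quoted forward undervalues CAD, so borrow CAD, convert to NOK at spot, deposit the NOK at 6.81%, and buy CAD forward at 8.2738 to cover the loan.
Arbitrage profit = |124,308,329.13 − 126,680,865.15| = NOK 2,372,536.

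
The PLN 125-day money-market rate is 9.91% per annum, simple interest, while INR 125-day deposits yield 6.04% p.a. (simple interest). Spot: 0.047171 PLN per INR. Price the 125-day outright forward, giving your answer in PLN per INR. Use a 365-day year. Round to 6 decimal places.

T = 125/365 years.
Growth of 1 PLN over T: 1 + 0.0991×125/365 = 1.0339384.
INR accumulates by 1 + 0.0604×125/365 = 1.0206849.
So F = 0.047171 × 1.0339384 / 1.0206849 = 0.04778351 (PLN/INR).

0.047784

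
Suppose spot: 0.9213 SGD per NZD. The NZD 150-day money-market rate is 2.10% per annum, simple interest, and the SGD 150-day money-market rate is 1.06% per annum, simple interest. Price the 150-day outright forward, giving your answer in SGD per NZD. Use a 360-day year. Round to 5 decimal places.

T = 150/360 years.
SGD accumulates by 1 + 0.0106×150/360 = 1.0044167.
NZD growth factor: 1 + 0.0210×150/360 = 1.008750.
So F = 0.9213 × 1.0044167 / 1.008750 = 0.9173424 (SGD/NZD).

0.91734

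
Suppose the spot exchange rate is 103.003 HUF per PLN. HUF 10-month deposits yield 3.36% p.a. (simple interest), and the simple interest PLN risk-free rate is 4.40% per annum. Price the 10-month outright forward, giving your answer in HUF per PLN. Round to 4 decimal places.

T = 10/12 years.
HUF growth factor: 1 + 0.0336×10/12 = 1.028000.
PLN growth factor: 1 + 0.0440×10/12 = 1.036666667.
Forward (HUF per PLN) = 103.003 × 1.028000 / 1.036666667 = 102.141882.

102.1419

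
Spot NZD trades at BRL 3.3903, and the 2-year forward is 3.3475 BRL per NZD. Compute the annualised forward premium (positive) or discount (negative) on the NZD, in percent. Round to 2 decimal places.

-0.63%

T = 2 years.
Period premium: (3.3475 − 3.3903)/3.3903 = -0.0126243.
Per annum: -0.0126243 / 2 = -0.006312 = -0.63%.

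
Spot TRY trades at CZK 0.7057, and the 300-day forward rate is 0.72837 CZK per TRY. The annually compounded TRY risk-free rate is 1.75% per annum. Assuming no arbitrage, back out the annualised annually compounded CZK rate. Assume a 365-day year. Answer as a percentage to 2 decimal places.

5.74%

T = 300/365 years.
By CIP, F/S equals the CZK-to-TRY growth ratio: 0.72837/0.7057 = 1.0321241.
The TRY side grows by (1 + 0.0175)^(300/365) = 1.0143613.
Hence g_CZK = 1.0469467.
r = 1.0469467^(365/300) − 1 = 0.057405 → 5.74%.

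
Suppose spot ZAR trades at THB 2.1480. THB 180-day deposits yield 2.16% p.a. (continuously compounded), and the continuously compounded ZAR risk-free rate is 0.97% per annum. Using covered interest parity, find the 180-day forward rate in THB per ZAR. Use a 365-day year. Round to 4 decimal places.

2.1606

T = 180/365 years.
Growth of 1 THB over T: e^(0.0216×180/365) = 1.010709.
Growth of 1 ZAR over T: e^(0.0097×180/365) = 1.004795.
CIP: F = S · (grow THB)/(grow ZAR) = 2.148 × 1.010709/1.004795 = 2.160643 THB per ZAR.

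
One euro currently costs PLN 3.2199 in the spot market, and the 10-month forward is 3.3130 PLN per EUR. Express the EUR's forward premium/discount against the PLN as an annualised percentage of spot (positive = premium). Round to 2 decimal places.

+3.47%

T = 10/12 years.
Period premium: (3.3130 − 3.2199)/3.2199 = 0.0289139.
×(1/T) gives 3.47% p.a.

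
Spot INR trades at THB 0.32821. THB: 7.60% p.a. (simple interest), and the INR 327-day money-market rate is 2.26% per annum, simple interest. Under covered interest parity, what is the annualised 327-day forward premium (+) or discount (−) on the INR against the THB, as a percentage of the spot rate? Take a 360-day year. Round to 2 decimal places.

+5.23%

T = 327/360 years.
F = S · g_THB/g_INR = 0.32821 × 1.0690333/1.0205283 = 0.34380959.
(F − S)/S ÷ T = (0.34380959 − 0.32821)/0.32821/(327/360) = 0.052326 → 5.23%.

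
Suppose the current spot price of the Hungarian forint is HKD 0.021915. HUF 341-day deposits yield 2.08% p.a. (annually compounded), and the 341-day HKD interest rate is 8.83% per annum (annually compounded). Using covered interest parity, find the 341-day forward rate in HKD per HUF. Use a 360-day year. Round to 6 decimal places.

0.023285

T = 341/360 years.
Growth of 1 HKD over T: (1 + 0.0883)^(341/360) = 1.0834506.
Growth of 1 HUF over T: (1 + 0.0208)^(341/360) = 1.0196915.
Forward (HKD per HUF) = 0.021915 × 1.0834506 / 1.0196915 = 0.02328530.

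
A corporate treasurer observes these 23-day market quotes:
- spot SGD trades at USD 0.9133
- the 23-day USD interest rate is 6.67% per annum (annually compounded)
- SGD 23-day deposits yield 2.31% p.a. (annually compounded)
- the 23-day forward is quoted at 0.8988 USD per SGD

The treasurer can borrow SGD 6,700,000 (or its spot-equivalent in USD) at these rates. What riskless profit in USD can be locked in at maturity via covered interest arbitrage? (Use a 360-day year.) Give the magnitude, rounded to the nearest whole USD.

T = 23/360 years.
Route A — deposit SGD, sell forward: 6,700,000 × 1.00146011 × 0.8988 = USD 6,030,752.72.
Route B — convert at spot, deposit USD: 6,700,000 × 0.9133 × 1.004133812 = USD 6,144,405.25.
The quoted forward undervalues SGD, so borrow SGD, convert to USD at spot, deposit the USD at 6.67%, and buy SGD forward at 0.8988 to cover the loan.
Profit = 6,144,405.25 − 6,030,752.72 = USD 113,653.

USD 113,653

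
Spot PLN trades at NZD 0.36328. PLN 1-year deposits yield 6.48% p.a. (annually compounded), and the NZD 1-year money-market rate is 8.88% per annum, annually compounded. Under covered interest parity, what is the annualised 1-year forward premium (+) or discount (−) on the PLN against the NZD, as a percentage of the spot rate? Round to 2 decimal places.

+2.25%

T = 1 year.
CIP forward (NZD per PLN) = 0.36328 × 1.088800/1.064800 = 0.37146813.
(F − S)/S ÷ T = (0.37146813 − 0.36328)/0.36328/1 = 0.022539 → 2.25%.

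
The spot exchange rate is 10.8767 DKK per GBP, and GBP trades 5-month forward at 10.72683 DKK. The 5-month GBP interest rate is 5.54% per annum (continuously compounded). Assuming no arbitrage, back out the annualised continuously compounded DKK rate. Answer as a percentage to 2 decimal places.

T = 5/12 years.
F/S = 10.72683/10.8767 = 0.9862210 = (growth of DKK) / (growth of GBP).
GBP growth factor: e^(0.0554×5/12) = 1.0233518.
So the DKK growth factor = 1.009251.
Take logs: ln 1.009251 / (5/12) = 0.022100, so 2.21%.

2.21%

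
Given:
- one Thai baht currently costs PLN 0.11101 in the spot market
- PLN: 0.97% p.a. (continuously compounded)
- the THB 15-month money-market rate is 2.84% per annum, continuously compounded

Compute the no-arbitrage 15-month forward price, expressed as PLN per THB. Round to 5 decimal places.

0.10845

T = 15/12 years.
Growth of 1 PLN over T: e^(0.0097×15/12) = 1.0121988.
THB growth factor: e^(0.0284×15/12) = 1.0361376.
Forward (PLN per THB) = 0.11101 × 1.0121988 / 1.0361376 = 0.1084452.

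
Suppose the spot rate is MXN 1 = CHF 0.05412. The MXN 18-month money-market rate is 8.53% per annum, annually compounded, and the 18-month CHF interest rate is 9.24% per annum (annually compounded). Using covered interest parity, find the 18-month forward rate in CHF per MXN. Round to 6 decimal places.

T = 18/12 years.
Growth of 1 CHF over T: (1 + 0.0924)^(18/12) = 1.141754.
MXN accumulates by (1 + 0.0853)^(18/12) = 1.1306409.
So F = 0.05412 × 1.141754 / 1.1306409 = 0.05465195 (CHF/MXN).

0.054652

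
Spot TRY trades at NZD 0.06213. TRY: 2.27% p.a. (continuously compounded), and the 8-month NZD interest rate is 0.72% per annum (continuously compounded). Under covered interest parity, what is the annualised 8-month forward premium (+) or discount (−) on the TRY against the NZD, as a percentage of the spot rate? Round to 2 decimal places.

-1.54%

T = 8/12 years.
No-arbitrage forward: 0.06213 × 1.0048115 / 1.0152484 = 0.06149129 NZD/TRY.
Annualised premium = (F − S)/S × (1/T) = (0.06149129 − 0.06213)/0.06213 ÷ (8/12) = -1.54%.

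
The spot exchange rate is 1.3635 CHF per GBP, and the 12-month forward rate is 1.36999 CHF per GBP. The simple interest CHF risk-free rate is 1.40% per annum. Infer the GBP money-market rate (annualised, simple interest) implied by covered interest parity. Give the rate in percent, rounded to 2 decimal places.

T = 1 year.
By CIP, F/S equals the CHF-to-GBP growth ratio: 1.36999/1.3635 = 1.0047598.
CHF growth factor: 1 + 0.0140×1 = 1.014000.
So the GBP growth factor = 1.0091964.
r = (1.0091964 − 1)/1 = 0.009196 → 0.92%.

0.92%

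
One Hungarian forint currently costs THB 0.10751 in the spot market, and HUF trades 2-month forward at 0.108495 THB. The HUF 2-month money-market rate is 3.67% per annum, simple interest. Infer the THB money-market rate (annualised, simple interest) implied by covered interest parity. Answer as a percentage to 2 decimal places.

9.20%

T = 2/12 years.
By CIP, F/S equals the THB-to-HUF growth ratio: 0.108495/0.10751 = 1.0091619.
The HUF side grows by 1 + 0.0367×2/12 = 1.0061167.
So the THB growth factor = 1.0153346.
(1.0153346 − 1)/T = 0.092008, i.e. 9.20%.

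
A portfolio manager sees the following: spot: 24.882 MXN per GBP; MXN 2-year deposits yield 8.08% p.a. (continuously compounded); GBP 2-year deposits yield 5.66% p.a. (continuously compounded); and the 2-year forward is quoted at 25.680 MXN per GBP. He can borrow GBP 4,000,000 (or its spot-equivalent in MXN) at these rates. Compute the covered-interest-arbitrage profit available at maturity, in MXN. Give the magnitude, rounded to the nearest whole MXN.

T = 2 years.
Route A — deposit GBP, sell forward: 4,000,000 × 1.11985588173 × 25.680 = MXN 115,031,596.17.
Route B — convert at spot, deposit MXN: 4,000,000 × 24.882 × 1.17538999128 = MXN 116,984,215.05.
The quoted forward undervalues GBP, so borrow GBP, convert to MXN at spot, deposit the MXN at 8.08%, and buy GBP forward at 25.680 to cover the loan.
The gap between the two covered legs is MXN 1,952,619.

MXN 1,952,619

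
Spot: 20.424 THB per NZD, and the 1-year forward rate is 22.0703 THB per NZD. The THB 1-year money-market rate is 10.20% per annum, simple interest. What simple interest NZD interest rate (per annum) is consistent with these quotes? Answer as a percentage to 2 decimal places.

T = 1 year.
F/S = 22.0703/20.424 = 1.0806061 = (growth of THB) / (growth of NZD).
The THB side grows by 1 + 0.1020×1 = 1.102000.
That pins the NZD growth at 1.0197981.
(1.0197981 − 1)/T = 0.019798, i.e. 1.98%.

1.98%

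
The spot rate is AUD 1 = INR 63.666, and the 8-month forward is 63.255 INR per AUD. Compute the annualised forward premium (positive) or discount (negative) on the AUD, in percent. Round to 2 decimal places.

T = 8/12 years.
(F − S)/S = (63.255 − 63.666)/63.666 = -0.0064556.
Per annum: -0.0064556 / (8/12) = -0.009683 = -0.97%.

-0.97%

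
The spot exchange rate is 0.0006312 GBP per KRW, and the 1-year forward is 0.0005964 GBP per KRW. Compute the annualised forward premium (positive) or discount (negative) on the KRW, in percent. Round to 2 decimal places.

T = 1 year.
Period premium: (0.0005964 − 0.0006312)/0.0006312 = -0.0551331.
Annualise by dividing by T: -0.0551331 / 1 = -0.055133 → -5.51%.

-5.51%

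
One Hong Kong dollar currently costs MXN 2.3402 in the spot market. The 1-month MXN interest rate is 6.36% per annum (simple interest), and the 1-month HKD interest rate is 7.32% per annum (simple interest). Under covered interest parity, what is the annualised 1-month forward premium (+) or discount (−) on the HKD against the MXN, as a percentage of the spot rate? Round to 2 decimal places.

-0.95%

T = 1/12 years.
CIP forward (MXN per HKD) = 2.3402 × 1.005300/1.006100 = 2.3383392.
(F − S)/S ÷ T = (2.3383392 − 2.3402)/2.3402/(1/12) = -0.009542 → -0.95%.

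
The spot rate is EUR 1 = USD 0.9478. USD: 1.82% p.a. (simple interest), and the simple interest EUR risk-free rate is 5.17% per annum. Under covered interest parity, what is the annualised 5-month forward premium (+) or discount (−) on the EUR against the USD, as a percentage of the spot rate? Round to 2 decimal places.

T = 5/12 years.
No-arbitrage forward: 0.9478 × 1.0075833 / 1.0215417 = 0.9348492 USD/EUR.
Annualised premium = (F − S)/S × (1/T) = (0.9348492 − 0.9478)/0.9478 ÷ (5/12) = -3.28%.

-3.28%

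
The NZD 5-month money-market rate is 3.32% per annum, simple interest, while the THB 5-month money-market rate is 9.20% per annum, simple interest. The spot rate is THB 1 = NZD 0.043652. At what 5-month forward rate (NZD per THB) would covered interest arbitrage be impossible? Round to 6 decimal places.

T = 5/12 years.
Growth of 1 NZD over T: 1 + 0.0332×5/12 = 1.0138333.
Growth of 1 THB over T: 1 + 0.0920×5/12 = 1.0383333.
Forward (NZD per THB) = 0.043652 × 1.0138333 / 1.0383333 = 0.04262201.

0.042622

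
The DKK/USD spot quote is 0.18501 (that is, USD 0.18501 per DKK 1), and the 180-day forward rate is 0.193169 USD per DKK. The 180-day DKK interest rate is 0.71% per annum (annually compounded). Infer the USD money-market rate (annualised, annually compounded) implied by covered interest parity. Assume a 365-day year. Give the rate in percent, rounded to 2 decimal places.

9.92%

T = 180/365 years.
CIP gives F = S · g_USD/g_DKK, so g_USD/g_DKK = 0.193169/0.18501 = 1.0441003.
The DKK side grows by (1 + 0.0071)^(180/365) = 1.0034951.
That pins the USD growth at 1.0477495.
Annualise: 1.0477495^(365/180) − 1 = 0.099202 = 9.92%.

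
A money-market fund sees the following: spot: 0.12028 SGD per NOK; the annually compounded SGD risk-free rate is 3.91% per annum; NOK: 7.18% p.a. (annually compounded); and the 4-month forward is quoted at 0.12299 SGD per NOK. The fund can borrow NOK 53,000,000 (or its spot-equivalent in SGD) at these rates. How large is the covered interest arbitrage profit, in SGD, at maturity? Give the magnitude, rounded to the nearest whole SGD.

T = 4/12 years.
Invest the NOK and cover forward: 53,000,000 × 1.023382338 × 0.12299 = SGD 6,670,887.07.
Convert at spot and invest in SGD: 53,000,000 × 0.12028 × 1.012867062 = SGD 6,456,865.46.
The quoted forward overvalues NOK, so borrow SGD, buy NOK at spot, deposit the NOK at 7.18%, and sell the proceeds forward at 0.12299.
Profit = 6,670,887.07 − 6,456,865.46 = SGD 214,022.

SGD 214,022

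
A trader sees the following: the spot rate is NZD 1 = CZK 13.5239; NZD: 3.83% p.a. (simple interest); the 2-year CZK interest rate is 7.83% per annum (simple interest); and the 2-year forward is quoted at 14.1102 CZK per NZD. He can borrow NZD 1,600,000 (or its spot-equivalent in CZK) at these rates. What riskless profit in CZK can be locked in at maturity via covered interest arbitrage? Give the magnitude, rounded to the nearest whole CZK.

CZK 721,122

T = 2 years.
Route A — deposit NZD, sell forward: 1,600,000 × 1.076600 × 14.1102 = CZK 24,305,666.11.
Route B — convert at spot, deposit CZK: 1,600,000 × 13.5239 × 1.156600 = CZK 25,026,788.38.
The quoted forward undervalues NZD, so borrow NZD, convert to CZK at spot, deposit the CZK at 7.83%, and buy NZD forward at 14.1102 to cover the loan.
Profit = 25,026,788.38 − 24,305,666.11 = CZK 721,122.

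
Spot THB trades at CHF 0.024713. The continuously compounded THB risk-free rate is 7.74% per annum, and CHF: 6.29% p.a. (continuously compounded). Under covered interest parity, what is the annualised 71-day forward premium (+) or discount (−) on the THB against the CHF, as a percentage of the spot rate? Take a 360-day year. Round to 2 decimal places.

-1.45%

T = 71/360 years.
No-arbitrage forward: 0.024713 × 1.0124825 / 1.0153821 = 0.024642428 CHF/THB.
Annualised premium = (F − S)/S × (1/T) = (0.024642428 − 0.024713)/0.024713 ÷ (71/360) = -1.45%.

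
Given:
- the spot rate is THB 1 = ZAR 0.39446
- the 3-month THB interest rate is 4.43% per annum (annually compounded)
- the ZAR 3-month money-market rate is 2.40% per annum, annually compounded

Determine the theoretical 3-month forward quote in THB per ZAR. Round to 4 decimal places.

2.5476

T = 3/12 years.
ZAR accumulates by (1 + 0.0240)^(3/12) = 1.0059467.
THB growth factor: (1 + 0.0443)^(3/12) = 1.0108956.
CIP: F = S · (grow ZAR)/(grow THB) = 0.39446 × 1.0059467/1.0108956 = 0.3925289 ZAR per THB.
Quoted the other way: 1/0.3925289 = 2.5476 THB per ZAR.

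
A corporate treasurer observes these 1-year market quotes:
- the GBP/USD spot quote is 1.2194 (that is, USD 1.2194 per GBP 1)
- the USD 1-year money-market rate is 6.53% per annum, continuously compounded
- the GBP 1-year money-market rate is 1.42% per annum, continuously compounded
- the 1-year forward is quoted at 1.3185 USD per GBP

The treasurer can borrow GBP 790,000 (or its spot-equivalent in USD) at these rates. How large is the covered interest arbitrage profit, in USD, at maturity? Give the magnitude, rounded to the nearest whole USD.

T = 1 year.
Route A — deposit GBP, sell forward: 790,000 × 1.014301299 × 1.3185 = USD 1,056,511.45.
Route B — convert at spot, deposit USD: 790,000 × 1.2194 × 1.06747922 = USD 1,028,330.49.
The quoted forward overvalues GBP, so borrow USD, buy GBP at spot, deposit the GBP at 1.42%, and sell the proceeds forward at 1.3185.
Profit = 1,056,511.45 − 1,028,330.49 = USD 28,181.

USD 28,181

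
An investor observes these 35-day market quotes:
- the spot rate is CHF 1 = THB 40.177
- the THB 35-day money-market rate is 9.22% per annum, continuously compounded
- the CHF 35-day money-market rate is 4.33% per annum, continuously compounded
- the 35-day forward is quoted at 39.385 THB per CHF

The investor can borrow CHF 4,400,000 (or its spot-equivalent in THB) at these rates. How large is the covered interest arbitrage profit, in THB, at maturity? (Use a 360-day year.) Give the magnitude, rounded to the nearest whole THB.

T = 35/360 years.
Invest the CHF and cover forward: 4,400,000 × 1.00421859555 × 39.385 = THB 174,025,057.30.
Convert at spot and invest in THB: 4,400,000 × 40.177 × 1.00900418485 = THB 178,370,548.99.
The quoted forward undervalues CHF, so borrow CHF, convert to THB at spot, deposit the THB at 9.22%, and buy CHF forward at 39.385 to cover the loan.
Arbitrage profit = |174,025,057.30 − 178,370,548.99| = THB 4,345,492.

THB 4,345,492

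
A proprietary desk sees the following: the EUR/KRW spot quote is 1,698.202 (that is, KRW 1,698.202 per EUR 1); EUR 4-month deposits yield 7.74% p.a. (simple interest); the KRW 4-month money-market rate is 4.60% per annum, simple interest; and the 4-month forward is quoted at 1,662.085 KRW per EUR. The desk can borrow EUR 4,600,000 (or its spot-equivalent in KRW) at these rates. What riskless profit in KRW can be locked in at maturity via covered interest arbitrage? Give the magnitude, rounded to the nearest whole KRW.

T = 4/12 years.
Keep in EUR, deliver into the forward: 4,600,000·1.025800·1662.085 = KRW 7,842,847,247.80.
Swap to KRW now, deposit: 4,600,000·1698.202·1.015333333333 = KRW 7,931,509,047.73.
The quoted forward undervalues EUR, so borrow EUR, convert to KRW at spot, deposit the KRW at 4.60%, and buy EUR forward at 1,662.085 to cover the loan.
The gap between the two covered legs is KRW 88,661,800.

KRW 88,661,800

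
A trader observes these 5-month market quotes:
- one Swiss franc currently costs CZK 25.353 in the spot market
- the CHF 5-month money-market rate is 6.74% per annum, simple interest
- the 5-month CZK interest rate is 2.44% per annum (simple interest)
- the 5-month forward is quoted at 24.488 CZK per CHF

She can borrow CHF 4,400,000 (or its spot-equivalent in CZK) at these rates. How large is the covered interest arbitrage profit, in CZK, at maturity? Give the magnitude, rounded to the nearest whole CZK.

CZK 1,914,224

T = 5/12 years.
Keep in CHF, deliver into the forward: 4,400,000·1.02808333333·24.488 = CZK 110,773,100.53.
Swap to CZK now, deposit: 4,400,000·25.353·1.01016666667 = CZK 112,687,324.20.
The quoted forward undervalues CHF, so borrow CHF, convert to CZK at spot, deposit the CZK at 2.44%, and buy CHF forward at 24.488 to cover the loan.
Arbitrage profit = |110,773,100.53 − 112,687,324.20| = CZK 1,914,224.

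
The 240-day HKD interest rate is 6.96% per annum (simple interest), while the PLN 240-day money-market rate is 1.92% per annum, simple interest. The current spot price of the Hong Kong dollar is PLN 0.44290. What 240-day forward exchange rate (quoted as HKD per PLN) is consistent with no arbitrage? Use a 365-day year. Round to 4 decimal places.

T = 240/365 years.
PLN growth factor: 1 + 0.0192×240/365 = 1.0126247.
Growth of 1 HKD over T: 1 + 0.0696×240/365 = 1.0457644.
CIP: F = S · (grow PLN)/(grow HKD) = 0.4429 × 1.0126247/1.0457644 = 0.4288647 PLN per HKD.
Invert for HKD per PLN: 1 / 0.4288647 = 2.3317.

2.3317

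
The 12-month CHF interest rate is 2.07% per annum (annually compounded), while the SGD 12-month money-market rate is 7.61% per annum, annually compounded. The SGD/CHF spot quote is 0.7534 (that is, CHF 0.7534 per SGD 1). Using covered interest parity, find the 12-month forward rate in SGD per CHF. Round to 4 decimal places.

T = 1 year.
Growth of 1 CHF over T: (1 + 0.0207)^1 = 1.020700.
Growth of 1 SGD over T: (1 + 0.0761)^1 = 1.076100.
Forward (CHF per SGD) = 0.7534 × 1.020700 / 1.076100 = 0.7146133.
Invert for SGD per CHF: 1 / 0.7146133 = 1.3994.

1.3994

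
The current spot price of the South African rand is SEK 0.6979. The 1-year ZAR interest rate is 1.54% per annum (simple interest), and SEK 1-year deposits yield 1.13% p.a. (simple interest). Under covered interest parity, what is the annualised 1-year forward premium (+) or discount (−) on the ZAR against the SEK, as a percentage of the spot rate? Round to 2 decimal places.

-0.40%

T = 1 year.
CIP forward (SEK per ZAR) = 0.6979 × 1.011300/1.015400 = 0.6950820.
Annualised premium = (F − S)/S × (1/T) = (0.6950820 − 0.6979)/0.6979 ÷ 1 = -0.40%.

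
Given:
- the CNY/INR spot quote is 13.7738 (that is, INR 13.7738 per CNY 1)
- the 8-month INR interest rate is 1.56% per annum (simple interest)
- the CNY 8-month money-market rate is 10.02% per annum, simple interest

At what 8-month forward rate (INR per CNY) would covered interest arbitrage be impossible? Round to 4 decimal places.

T = 8/12 years.
INR growth factor: 1 + 0.0156×8/12 = 1.010400.
CNY accumulates by 1 + 0.1002×8/12 = 1.066800.
So F = 13.7738 × 1.010400 / 1.066800 = 13.045601 (INR/CNY).

13.0456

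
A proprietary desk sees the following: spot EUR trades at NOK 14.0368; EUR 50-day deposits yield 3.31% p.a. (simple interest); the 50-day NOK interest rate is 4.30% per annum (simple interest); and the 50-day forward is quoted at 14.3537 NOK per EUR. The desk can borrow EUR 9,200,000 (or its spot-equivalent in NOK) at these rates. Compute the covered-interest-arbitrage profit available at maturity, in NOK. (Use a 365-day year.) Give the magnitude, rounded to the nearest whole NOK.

T = 50/365 years.
Invest the EUR and cover forward: 9,200,000 × 1.00453424658 × 14.3537 = NOK 132,652,805.58.
Convert at spot and invest in NOK: 9,200,000 × 14.0368 × 1.00589041096 = NOK 129,899,239.19.
The quoted forward overvalues EUR, so borrow NOK, buy EUR at spot, deposit the EUR at 3.31%, and sell the proceeds forward at 14.3537.
The gap between the two covered legs is NOK 2,753,566.

NOK 2,753,566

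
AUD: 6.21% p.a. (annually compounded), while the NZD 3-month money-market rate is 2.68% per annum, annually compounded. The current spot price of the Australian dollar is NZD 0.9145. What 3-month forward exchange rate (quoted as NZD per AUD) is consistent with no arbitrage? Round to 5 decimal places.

0.90680

T = 3/12 years.
NZD growth factor: (1 + 0.0268)^(3/12) = 1.0066337.
Growth of 1 AUD over T: (1 + 0.0621)^(3/12) = 1.015176.
So F = 0.9145 × 1.0066337 / 1.015176 = 0.9068048 (NZD/AUD).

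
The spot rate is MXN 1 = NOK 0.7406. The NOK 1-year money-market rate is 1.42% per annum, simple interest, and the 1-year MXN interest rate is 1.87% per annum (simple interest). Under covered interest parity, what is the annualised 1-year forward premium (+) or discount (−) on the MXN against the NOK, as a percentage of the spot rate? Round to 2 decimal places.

T = 1 year.
No-arbitrage forward: 0.7406 × 1.014200 / 1.018700 = 0.7373285 NOK/MXN.
(F − S)/S ÷ T = (0.7373285 − 0.7406)/0.7406/1 = -0.004417 → -0.44%.

-0.44%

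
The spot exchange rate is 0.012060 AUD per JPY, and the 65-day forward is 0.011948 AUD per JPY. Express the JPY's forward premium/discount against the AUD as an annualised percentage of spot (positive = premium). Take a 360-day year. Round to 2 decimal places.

T = 65/360 years.
JPY trades forward at -0.92869% vs spot over the period.
×(1/T) gives -5.14% p.a.

-5.14%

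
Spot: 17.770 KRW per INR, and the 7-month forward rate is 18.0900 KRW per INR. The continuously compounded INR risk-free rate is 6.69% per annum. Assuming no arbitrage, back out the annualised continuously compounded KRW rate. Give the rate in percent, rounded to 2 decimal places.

T = 7/12 years.
F/S = 18.09/17.77 = 1.0180079 = (growth of KRW) / (growth of INR).
The INR side grows by e^(0.0669×7/12) = 1.0397965.
Hence g_KRW = 1.0585211.
Take logs: ln 1.0585211 / (7/12) = 0.097496, so 9.75%.

9.75%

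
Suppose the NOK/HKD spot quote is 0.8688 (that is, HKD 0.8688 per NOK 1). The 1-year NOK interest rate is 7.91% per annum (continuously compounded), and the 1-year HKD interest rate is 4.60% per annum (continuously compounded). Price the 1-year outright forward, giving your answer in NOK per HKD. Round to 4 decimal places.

1.1897

T = 1 year.
Growth of 1 HKD over T: e^(0.0460×1) = 1.0470744.
NOK growth factor: e^(0.0791×1) = 1.0823125.
CIP: F = S · (grow HKD)/(grow NOK) = 0.8688 × 1.0470744/1.0823125 = 0.8405135 HKD per NOK.
Quoted the other way: 1/0.8405135 = 1.1897 NOK per HKD.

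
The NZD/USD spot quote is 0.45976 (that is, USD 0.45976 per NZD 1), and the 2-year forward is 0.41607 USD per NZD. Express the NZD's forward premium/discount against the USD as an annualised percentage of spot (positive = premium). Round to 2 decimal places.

T = 2 years.
(F − S)/S = (0.41607 − 0.45976)/0.45976 = -0.0950278.
Per annum: -0.0950278 / 2 = -0.047514 = -4.75%.

-4.75%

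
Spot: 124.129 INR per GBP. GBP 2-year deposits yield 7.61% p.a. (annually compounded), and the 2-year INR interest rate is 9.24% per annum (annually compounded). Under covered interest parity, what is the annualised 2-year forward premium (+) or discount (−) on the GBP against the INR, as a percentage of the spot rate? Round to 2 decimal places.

T = 2 years.
F = S · g_INR/g_GBP = 124.129 × 1.1933378/1.1579912 = 127.917922.
Annualised premium = (F − S)/S × (1/T) = (127.917922 − 124.129)/124.129 ÷ 2 = 1.53%.

+1.53%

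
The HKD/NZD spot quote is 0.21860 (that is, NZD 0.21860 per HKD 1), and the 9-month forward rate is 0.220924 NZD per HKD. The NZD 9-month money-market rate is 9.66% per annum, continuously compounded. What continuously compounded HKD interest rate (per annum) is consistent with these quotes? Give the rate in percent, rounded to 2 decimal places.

T = 9/12 years.
CIP gives F = S · g_NZD/g_HKD, so g_NZD/g_HKD = 0.220924/0.2186 = 1.0106313.
NZD growth factor: e^(0.0966×9/12) = 1.075139.
That pins the HKD growth at 1.0638291.
Take logs: ln 1.0638291 / (9/12) = 0.082500, so 8.25%.

8.25%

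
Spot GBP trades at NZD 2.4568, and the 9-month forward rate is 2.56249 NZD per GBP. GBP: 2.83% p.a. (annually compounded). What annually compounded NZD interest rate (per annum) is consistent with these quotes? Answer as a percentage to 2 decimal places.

T = 9/12 years.
CIP gives F = S · g_NZD/g_GBP, so g_NZD/g_GBP = 2.56249/2.4568 = 1.0430194.
GBP growth factor: (1 + 0.0283)^(9/12) = 1.0211508.
That pins the NZD growth at 1.0650801.
r = 1.0650801^(12/9) − 1 = 0.087701 → 8.77%.

8.77%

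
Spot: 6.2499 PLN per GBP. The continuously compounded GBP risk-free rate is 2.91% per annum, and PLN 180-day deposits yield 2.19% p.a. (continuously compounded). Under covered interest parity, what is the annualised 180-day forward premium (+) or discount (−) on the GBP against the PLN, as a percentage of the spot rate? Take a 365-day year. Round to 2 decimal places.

T = 180/365 years.
CIP forward (PLN per GBP) = 6.2499 × 1.0108585/1.0144542 = 6.2277474.
(F − S)/S ÷ T = (6.2277474 − 6.2499)/6.2499/(180/365) = -0.007187 → -0.72%.

-0.72%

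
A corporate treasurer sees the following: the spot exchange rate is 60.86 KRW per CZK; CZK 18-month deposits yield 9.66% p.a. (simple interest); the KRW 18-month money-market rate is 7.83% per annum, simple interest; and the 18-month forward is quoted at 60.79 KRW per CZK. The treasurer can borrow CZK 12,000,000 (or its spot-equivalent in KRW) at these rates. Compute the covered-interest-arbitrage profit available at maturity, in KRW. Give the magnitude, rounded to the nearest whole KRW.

KRW 19,085,568

T = 18/12 years.
Route A — deposit CZK, sell forward: 12,000,000 × 1.144900 × 60.79 = KRW 835,181,652.00.
Route B — convert at spot, deposit KRW: 12,000,000 × 60.86 × 1.117450 = KRW 816,096,084.00.
The quoted forward overvalues CZK, so borrow KRW, buy CZK at spot, deposit the CZK at 9.66%, and sell the proceeds forward at 60.79.
The gap between the two covered legs is KRW 19,085,568.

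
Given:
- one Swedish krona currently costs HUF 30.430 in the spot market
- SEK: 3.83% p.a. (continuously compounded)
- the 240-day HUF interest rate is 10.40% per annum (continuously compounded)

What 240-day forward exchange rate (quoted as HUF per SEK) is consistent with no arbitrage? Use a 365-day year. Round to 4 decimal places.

T = 240/365 years.
Growth of 1 HUF over T: e^(0.1040×240/365) = 1.07077594.
SEK growth factor: e^(0.0383×240/365) = 1.02550335.
So F = 30.43 × 1.07077594 / 1.02550335 = 31.773384 (HUF/SEK).

31.7734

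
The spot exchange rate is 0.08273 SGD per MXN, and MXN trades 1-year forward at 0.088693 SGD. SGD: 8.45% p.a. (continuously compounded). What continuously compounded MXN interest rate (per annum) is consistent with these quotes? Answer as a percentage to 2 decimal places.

T = 1 year.
CIP gives F = S · g_SGD/g_MXN, so g_SGD/g_MXN = 0.088693/0.08273 = 1.0720778.
SGD growth factor: e^(0.0845×1) = 1.0881728.
So the MXN growth factor = 1.0150129.
r = ln(1.0150129)/1 = 0.014901 → 1.49%.

1.49%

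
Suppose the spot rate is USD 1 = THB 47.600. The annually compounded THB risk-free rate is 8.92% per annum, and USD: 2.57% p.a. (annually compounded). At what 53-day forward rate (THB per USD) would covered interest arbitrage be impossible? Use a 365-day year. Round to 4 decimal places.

48.0170

T = 53/365 years.
Growth of 1 THB over T: (1 + 0.0892)^(53/365) = 1.01248415.
Growth of 1 USD over T: (1 + 0.0257)^(53/365) = 1.00369143.
So F = 47.6 × 1.01248415 / 1.00369143 = 48.016994 (THB/USD).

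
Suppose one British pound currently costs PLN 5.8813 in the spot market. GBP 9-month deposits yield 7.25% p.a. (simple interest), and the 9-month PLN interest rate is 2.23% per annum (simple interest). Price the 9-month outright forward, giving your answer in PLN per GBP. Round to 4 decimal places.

T = 9/12 years.
Growth of 1 PLN over T: 1 + 0.0223×9/12 = 1.016725.
GBP growth factor: 1 + 0.0725×9/12 = 1.054375.
CIP: F = S · (grow PLN)/(grow GBP) = 5.8813 × 1.016725/1.054375 = 5.671288 PLN per GBP.

5.6713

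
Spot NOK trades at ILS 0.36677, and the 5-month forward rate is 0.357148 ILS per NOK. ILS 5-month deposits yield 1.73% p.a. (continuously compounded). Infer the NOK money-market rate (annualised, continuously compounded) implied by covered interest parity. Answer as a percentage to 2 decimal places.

8.11%

T = 5/12 years.
CIP gives F = S · g_ILS/g_NOK, so g_ILS/g_NOK = 0.357148/0.36677 = 0.9737656.
ILS growth factor: e^(0.0173×5/12) = 1.0072344.
So the NOK growth factor = 1.0343705.
Take logs: ln 1.0343705 / (5/12) = 0.081103, so 8.11%.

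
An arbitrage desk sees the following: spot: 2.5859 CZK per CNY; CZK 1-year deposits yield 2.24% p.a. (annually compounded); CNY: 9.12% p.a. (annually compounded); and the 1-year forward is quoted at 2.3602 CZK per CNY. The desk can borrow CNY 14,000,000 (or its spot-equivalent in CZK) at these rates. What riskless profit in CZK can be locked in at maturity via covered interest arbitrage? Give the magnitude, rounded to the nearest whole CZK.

CZK 957,235

T = 1 year.
Invest the CNY and cover forward: 14,000,000 × 1.091200 × 2.3602 = CZK 36,056,303.36.
Convert at spot and invest in CZK: 14,000,000 × 2.5859 × 1.022400 = CZK 37,013,538.24.
The quoted forward undervalues CNY, so borrow CNY, convert to CZK at spot, deposit the CZK at 2.24%, and buy CNY forward at 2.3602 to cover the loan.
Arbitrage profit = |36,056,303.36 − 37,013,538.24| = CZK 957,235.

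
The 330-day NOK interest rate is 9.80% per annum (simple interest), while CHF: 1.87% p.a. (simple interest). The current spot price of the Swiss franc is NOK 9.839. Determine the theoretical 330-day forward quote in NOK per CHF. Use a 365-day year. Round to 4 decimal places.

10.5327

T = 330/365 years.
Growth of 1 NOK over T: 1 + 0.0980×330/365 = 1.08860274.
CHF accumulates by 1 + 0.0187×330/365 = 1.01690685.
So F = 9.839 × 1.08860274 / 1.01690685 = 10.532688 (NOK/CHF).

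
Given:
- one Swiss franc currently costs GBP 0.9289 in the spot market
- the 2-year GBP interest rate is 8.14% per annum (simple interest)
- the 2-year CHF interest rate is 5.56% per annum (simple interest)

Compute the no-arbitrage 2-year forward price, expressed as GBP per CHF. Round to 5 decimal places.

0.97203

T = 2 years.
GBP accumulates by 1 + 0.0814×2 = 1.162800.
CHF growth factor: 1 + 0.0556×2 = 1.111200.
Forward (GBP per CHF) = 0.9289 × 1.162800 / 1.111200 = 0.9720347.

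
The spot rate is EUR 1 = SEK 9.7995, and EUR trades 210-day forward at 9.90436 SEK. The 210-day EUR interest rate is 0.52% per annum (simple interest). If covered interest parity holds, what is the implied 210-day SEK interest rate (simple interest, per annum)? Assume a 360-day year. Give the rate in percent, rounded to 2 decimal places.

T = 210/360 years.
F/S = 9.90436/9.7995 = 1.0107005 = (growth of SEK) / (growth of EUR).
EUR growth factor: 1 + 0.0052×210/360 = 1.0030333.
That pins the SEK growth at 1.0137663.
(1.0137663 − 1)/T = 0.023599, i.e. 2.36%.

2.36%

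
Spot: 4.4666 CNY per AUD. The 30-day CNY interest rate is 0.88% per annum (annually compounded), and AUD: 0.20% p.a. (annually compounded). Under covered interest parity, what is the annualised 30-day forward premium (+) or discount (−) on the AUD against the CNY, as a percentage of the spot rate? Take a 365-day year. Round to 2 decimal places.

+0.68%

T = 30/365 years.
No-arbitrage forward: 4.4666 × 1.0007204 / 1.0001642 = 4.4690839 CNY/AUD.
(F − S)/S ÷ T = (4.4690839 − 4.4666)/4.4666/(30/365) = 0.006766 → 0.68%.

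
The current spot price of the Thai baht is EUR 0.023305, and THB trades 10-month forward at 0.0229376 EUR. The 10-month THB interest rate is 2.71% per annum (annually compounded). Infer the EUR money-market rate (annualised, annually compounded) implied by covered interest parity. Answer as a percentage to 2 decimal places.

T = 10/12 years.
F/S = 0.0229376/0.023305 = 0.9842351 = (growth of EUR) / (growth of THB).
THB growth factor: (1 + 0.0271)^(10/12) = 1.0225329.
Hence g_EUR = 1.0064128.
r = 1.0064128^(12/10) − 1 = 0.007700 → 0.77%.

0.77%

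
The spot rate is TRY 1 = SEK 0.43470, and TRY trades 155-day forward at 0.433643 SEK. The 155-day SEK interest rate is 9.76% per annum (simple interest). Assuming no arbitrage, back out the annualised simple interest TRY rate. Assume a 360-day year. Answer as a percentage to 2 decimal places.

T = 155/360 years.
CIP gives F = S · g_SEK/g_TRY, so g_SEK/g_TRY = 0.433643/0.4347 = 0.9975684.
SEK growth factor: 1 + 0.0976×155/360 = 1.0420222.
Hence g_TRY = 1.0445622.
(1.0445622 − 1)/T = 0.103499, i.e. 10.35%.

10.35%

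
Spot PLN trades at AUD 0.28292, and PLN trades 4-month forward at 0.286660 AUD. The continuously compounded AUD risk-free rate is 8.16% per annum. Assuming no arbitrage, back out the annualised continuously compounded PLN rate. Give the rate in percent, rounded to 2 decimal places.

4.22%

T = 4/12 years.
F/S = 0.28666/0.28292 = 1.0132193 = (growth of AUD) / (growth of PLN).
The AUD side grows by e^(0.0816×4/12) = 1.0275733.
So the PLN growth factor = 1.0141667.
r = ln(1.0141667)/(4/12) = 0.042202 → 4.22%.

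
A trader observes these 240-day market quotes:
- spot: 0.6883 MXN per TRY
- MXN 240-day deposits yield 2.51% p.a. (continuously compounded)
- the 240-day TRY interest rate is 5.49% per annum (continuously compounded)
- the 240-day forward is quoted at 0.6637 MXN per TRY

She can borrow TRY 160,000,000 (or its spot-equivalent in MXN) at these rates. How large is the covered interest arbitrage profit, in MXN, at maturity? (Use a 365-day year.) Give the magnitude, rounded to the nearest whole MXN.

T = 240/365 years.
Route A — deposit TRY, sell forward: 160,000,000 × 1.03675809704 × 0.6637 = MXN 110,095,415.84.
Route B — convert at spot, deposit MXN: 160,000,000 × 0.6883 × 1.01664105475 = MXN 111,960,646.08.
The quoted forward undervalues TRY, so borrow TRY, convert to MXN at spot, deposit the MXN at 2.51%, and buy TRY forward at 0.6637 to cover the loan.
Profit = 111,960,646.08 − 110,095,415.84 = MXN 1,865,230.

MXN 1,865,230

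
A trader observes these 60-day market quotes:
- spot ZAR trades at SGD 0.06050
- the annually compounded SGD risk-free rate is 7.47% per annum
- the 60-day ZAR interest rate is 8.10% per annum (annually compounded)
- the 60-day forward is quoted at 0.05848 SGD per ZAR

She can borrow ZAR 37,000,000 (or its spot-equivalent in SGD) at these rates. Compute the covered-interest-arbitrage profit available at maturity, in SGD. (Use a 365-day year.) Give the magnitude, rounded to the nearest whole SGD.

SGD 73,526

T = 60/365 years.
Keep in ZAR, deliver into the forward: 37,000,000·1.012885579·0.05848 = SGD 2,191,641.30.
Swap to SGD now, deposit: 37,000,000·0.06050·1.011912846 = SGD 2,265,166.91.
The quoted forward undervalues ZAR, so borrow ZAR, convert to SGD at spot, deposit the SGD at 7.47%, and buy ZAR forward at 0.05848 to cover the loan.
Profit = 2,265,166.91 − 2,191,641.30 = SGD 73,526.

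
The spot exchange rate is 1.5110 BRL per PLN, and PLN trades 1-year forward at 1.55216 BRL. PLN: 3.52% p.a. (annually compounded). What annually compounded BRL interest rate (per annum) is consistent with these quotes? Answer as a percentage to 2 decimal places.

T = 1 year.
CIP gives F = S · g_BRL/g_PLN, so g_BRL/g_PLN = 1.55216/1.511 = 1.0272402.
PLN growth factor: (1 + 0.0352)^1 = 1.035200.
Hence g_BRL = 1.0633991.
r = 1.0633991^(1/1) − 1 = 0.063399 → 6.34%.

6.34%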